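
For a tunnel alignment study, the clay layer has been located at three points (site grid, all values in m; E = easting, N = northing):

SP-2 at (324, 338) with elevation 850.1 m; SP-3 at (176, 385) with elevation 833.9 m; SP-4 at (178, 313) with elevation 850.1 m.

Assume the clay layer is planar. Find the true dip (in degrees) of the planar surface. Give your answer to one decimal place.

12.8°

Two edge vectors: SP-2→SP-3 = (-148, 47, -16.2), SP-2→SP-4 = (-146, -25, 0).
Normal n = (SP-2→SP-3) × (SP-2→SP-4) = (-405, 2365.2, 10562).
So ∂z/∂E = −n_x/n_z = 0.03835 and ∂z/∂N = −n_y/n_z = −0.22393.
Gradient magnitude |∇z| = √(a² + b²) = √(0.00147 + 0.05015) = 0.22719.
True dip = arctan(0.22719) = 12.8°, dipping toward N (azimuth ≈ 350°).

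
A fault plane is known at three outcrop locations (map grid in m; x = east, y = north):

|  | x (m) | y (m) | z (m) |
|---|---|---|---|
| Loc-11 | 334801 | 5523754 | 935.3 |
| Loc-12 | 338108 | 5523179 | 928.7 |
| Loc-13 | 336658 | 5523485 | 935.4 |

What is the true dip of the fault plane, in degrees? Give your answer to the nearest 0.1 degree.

4.1°

Let the plane be z = a·x + b·y + c.
Loc-12−Loc-11: 3307a − 575b = −6.6;  Loc-13−Loc-11: 1857a − 269b = 0.1.
Solving gives a = 0.01029, b = 0.07064.
Gradient magnitude |∇z| = √(a² + b²) = √(0.00011 + 0.00499) = 0.07138.
True dip = arctan(0.07138) = 4.1°, dipping toward S (azimuth ≈ 188°).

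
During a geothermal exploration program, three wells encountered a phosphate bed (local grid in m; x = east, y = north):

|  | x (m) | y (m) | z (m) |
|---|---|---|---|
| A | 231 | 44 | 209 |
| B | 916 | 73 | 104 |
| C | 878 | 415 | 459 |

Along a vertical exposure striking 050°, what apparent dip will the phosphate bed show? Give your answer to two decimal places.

26.69°

Let the plane be z = a·x + b·y + c.
B−A: 685a + 29b = −105;  C−A: 647a + 371b = 250.
Solving gives a = −0.19631, b = 1.01620.
Unit vector along 050° is (sin 50°, cos 50°) = (0.7660, 0.6428).
Slope in that direction = a·(0.7660) + b·(0.6428) = 0.50282.
Apparent dip = arctan|0.50282| = 26.69° (true dip is 46.0°, so apparent ≤ true as expected).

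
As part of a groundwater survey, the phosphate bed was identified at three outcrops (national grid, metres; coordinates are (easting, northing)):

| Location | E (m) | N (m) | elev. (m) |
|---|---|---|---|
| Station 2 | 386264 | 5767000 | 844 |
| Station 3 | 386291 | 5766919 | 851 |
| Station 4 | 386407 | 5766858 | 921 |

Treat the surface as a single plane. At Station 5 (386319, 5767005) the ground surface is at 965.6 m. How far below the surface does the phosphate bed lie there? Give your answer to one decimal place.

83.7 m

Let the plane be z = a·E + b·N + c.
Station 3−Station 2: 27a − 81b = 7;  Station 4−Station 2: 143a − 142b = 77.
Solving gives a = 0.676603433, b = 0.139114724.
Then c = 844 − a·386264 − b·5767000 = −1062778.16.
At (386319, 5767005): z_contact = 261384.76 + 802275.31 − 1062778.16 = 881.91 m.
Depth below ground = 965.6 − 881.91 = 83.7 m.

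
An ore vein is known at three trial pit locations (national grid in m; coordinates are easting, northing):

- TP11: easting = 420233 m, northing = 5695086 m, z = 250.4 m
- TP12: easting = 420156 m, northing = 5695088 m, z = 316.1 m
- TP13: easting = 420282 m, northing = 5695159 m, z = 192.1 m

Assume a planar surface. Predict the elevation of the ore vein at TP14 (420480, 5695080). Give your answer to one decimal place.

39.6 m

Let the plane be z = a·easting + b·northing + c.
TP12−TP11: −77a + 2b = 65.7;  TP13−TP11: 49a + 73b = −58.3.
Solving gives a = −0.859013814, b = −0.222031824.
Then c = 250.4 − a·420233 − b·5695086 = 1625726.68.
At (420480, 5695080): z = −361198.1 − 1264489.0 + 1625726.68 = 39.6 m.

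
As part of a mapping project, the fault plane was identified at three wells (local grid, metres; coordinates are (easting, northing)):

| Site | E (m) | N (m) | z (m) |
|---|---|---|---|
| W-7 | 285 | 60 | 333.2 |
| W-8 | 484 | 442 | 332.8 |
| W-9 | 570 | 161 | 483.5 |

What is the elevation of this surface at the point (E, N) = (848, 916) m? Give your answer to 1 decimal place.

Let the plane be z = a·E + b·N + c.
W-8−W-7: 199a + 382b = −0.4;  W-9−W-7: 285a + 101b = 150.3.
Solving gives a = 0.64723, b = −0.33822.
Then c = 333.2 − a·285 − b·60 = 169.03.
At (848, 916): z = 548.8 − 309.8 + 169.03 = 408.1 m.

408.1 m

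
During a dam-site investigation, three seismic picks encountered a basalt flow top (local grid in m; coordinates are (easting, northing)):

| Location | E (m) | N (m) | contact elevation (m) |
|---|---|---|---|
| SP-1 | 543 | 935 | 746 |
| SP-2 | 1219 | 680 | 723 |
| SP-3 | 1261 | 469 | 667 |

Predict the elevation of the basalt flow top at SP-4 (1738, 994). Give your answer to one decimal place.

847.9 m

Let the plane be z = a·E + b·N + c.
SP-2−SP-1: 676a − 255b = −23;  SP-3−SP-1: 718a − 466b = −79.
Solving gives a = 0.071457, b = 0.279626.
Then c = 746 − a·543 − b·935 = 445.75.
At (1738, 994): z = 124.2 + 277.9 + 445.75 = 847.9 m.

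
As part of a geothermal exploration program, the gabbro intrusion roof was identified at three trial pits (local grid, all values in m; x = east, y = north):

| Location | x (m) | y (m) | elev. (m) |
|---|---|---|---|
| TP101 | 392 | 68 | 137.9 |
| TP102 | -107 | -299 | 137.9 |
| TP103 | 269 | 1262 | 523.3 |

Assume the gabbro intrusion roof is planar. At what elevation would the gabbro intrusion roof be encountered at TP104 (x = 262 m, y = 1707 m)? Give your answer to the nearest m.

Let the plane be z = a·x + b·y + c.
TP102−TP101: −499a − 367b = 0;  TP103−TP101: −123a + 1194b = 385.4.
Solving gives a = −0.22068, b = 0.30005.
Then c = 137.9 − a·392 − b·68 = 204.00.
At (262, 1707): z = −57.8 + 512.2 + 204.00 = 658.4 m.

658 m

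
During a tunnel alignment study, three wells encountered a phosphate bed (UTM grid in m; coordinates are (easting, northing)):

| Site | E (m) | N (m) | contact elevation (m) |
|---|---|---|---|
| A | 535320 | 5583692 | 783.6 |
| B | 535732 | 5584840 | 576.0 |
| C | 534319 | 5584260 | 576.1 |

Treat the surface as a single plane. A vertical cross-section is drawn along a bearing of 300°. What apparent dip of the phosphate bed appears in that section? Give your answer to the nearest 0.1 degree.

10.3°

Two edge vectors: A→B = (412, 1148, -207.6), A→C = (-1001, 568, -207.5).
Normal n = (A→B) × (A→C) = (-120293.2, 293297.6, 1383164).
So ∂z/∂E = −n_x/n_z = 0.08697 and ∂z/∂N = −n_y/n_z = −0.21205.
Unit vector along 300° is (sin 300°, cos 300°) = (-0.8660, 0.5000).
Slope in that direction = a·(-0.8660) + b·(0.5000) = −0.18134.
Apparent dip = arctan|0.18134| = 10.3° (true dip is 12.9°, so apparent ≤ true as expected).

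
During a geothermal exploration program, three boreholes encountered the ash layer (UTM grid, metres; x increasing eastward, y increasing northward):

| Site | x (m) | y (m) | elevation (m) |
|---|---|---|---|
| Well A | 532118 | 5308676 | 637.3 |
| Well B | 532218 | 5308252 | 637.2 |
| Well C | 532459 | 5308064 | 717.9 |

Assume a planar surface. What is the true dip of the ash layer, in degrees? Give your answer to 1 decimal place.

22.9°

Two edge vectors: Well A→Well B = (100, -424, -0.1), Well A→Well C = (341, -612, 80.6).
Normal n = (Well A→Well B) × (Well A→Well C) = (-34235.6, -8094.1, 83384).
So ∂z/∂x = −n_x/n_z = 0.41058 and ∂z/∂y = −n_y/n_z = 0.09707.
Gradient magnitude |∇z| = √(a² + b²) = √(0.16857 + 0.00942) = 0.42190.
True dip = arctan(0.42190) = 22.9°, dipping toward WSW (azimuth ≈ 257°).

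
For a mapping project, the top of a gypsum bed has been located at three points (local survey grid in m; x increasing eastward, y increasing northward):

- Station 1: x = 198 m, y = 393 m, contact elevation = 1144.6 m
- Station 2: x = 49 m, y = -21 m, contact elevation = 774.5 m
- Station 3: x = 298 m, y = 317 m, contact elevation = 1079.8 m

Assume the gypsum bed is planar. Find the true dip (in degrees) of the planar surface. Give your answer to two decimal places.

Let the plane be z = a·x + b·y + c.
Station 2−Station 1: −149a − 414b = −370.1;  Station 3−Station 1: 100a − 76b = −64.8.
Solving gives a = 0.02466, b = 0.88508.
Gradient magnitude |∇z| = √(a² + b²) = √(0.00061 + 0.78337) = 0.88543.
True dip = arctan(0.88543) = 41.52°, dipping toward S (azimuth ≈ 182°).

41.52°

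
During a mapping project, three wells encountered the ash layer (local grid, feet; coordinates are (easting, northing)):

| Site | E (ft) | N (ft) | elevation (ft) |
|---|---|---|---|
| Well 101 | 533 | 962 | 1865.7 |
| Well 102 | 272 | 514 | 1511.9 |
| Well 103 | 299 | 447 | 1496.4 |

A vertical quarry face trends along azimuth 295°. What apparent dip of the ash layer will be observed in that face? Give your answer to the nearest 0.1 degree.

Two edge vectors: Well 101→Well 102 = (-261, -448, -353.8), Well 101→Well 103 = (-234, -515, -369.3).
Normal n = (Well 101→Well 102) × (Well 101→Well 103) = (-16760.6, -13598.1, 29583).
So ∂z/∂E = −n_x/n_z = 0.56656 and ∂z/∂N = −n_y/n_z = 0.45966.
Unit vector along 295° is (sin 295°, cos 295°) = (-0.9063, 0.4226).
Slope in that direction = a·(-0.9063) + b·(0.4226) = −0.31922.
Apparent dip = arctan|0.31922| = 17.7° (true dip is 36.1°, so apparent ≤ true as expected).

17.7°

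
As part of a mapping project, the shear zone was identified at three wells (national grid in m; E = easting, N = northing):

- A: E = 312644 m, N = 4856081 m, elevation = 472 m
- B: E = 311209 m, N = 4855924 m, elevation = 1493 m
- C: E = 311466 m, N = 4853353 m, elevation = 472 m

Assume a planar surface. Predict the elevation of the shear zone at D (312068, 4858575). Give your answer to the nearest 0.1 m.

Let the plane be z = a·E + b·N + c.
B−A: −1435a − 157b = 1021;  C−A: −1178a − 2728b = 0.
Solving gives a = −0.746779261, b = 0.322472863.
Then c = 472 − a·312644 − b·4856081 = −1332006.29.
At (312068, 4858575): z = −233045.9 + 1566758.6 − 1332006.29 = 1706.4 m.

1706.4 m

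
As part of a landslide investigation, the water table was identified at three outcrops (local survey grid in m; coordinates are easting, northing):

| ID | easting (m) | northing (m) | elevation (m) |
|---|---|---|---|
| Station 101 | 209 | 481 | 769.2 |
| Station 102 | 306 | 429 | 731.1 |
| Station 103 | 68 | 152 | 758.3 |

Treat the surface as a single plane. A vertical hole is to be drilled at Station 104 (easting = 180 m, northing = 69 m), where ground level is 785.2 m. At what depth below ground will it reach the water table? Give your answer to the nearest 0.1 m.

74.7 m

Let the plane be z = a·easting + b·northing + c.
Station 102−Station 101: 97a − 52b = −38.1;  Station 103−Station 101: −141a − 329b = −10.9.
Solving gives a = −0.30496, b = 0.16383.
Then c = 769.2 − a·209 − b·481 = 754.14.
At (180, 69): z_contact = −54.89 + 11.30 + 754.14 = 710.55 m.
Depth below ground = 785.2 − 710.55 = 74.7 m.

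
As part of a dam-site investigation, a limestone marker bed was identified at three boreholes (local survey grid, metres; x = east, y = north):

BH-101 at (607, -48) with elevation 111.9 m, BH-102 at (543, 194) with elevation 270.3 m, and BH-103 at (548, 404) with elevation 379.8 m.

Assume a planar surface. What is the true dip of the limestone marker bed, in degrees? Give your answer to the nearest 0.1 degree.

Two edge vectors: BH-101→BH-102 = (-64, 242, 158.4), BH-101→BH-103 = (-59, 452, 267.9).
Normal n = (BH-101→BH-102) × (BH-101→BH-103) = (-6765, 7800, -14650).
So ∂z/∂x = −n_x/n_z = −0.46177 and ∂z/∂y = −n_y/n_z = 0.53242.
Gradient magnitude |∇z| = √(a² + b²) = √(0.21324 + 0.28347) = 0.70478.
True dip = arctan(0.70478) = 35.2°, dipping toward SE (azimuth ≈ 139°).

35.2°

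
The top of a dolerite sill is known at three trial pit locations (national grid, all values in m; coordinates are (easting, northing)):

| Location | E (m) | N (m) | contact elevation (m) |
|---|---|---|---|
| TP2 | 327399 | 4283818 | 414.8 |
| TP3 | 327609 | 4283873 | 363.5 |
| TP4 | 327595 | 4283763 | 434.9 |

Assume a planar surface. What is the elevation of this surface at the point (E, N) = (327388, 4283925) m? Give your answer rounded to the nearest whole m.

347 m

Two edge vectors: TP2→TP3 = (210, 55, -51.3), TP2→TP4 = (196, -55, 20.1).
Normal n = (TP2→TP3) × (TP2→TP4) = (-1716, -14275.8, -22330).
So ∂z/∂E = −n_x/n_z = −0.07684729 and ∂z/∂N = −n_y/n_z = −0.63931034.
Intercept c from TP2: 414.8 + 25159.73 + 2738689.16 = 2764263.69.
At (327388, 4283925): z = −25158.9 − 2738757.6 + 2764263.69 = 347.2 m.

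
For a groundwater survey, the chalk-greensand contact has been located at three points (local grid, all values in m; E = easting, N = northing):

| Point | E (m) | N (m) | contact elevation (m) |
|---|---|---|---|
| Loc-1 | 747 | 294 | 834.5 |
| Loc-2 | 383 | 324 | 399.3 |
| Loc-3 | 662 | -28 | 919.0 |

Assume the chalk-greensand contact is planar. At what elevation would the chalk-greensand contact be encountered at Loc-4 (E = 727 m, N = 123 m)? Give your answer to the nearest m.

908 m

Let the plane be z = a·E + b·N + c.
Loc-2−Loc-1: −364a + 30b = −435.2;  Loc-3−Loc-1: −85a − 322b = 84.5.
Solving gives a = 1.14898, b = −0.56572.
Then c = 834.5 − a·747 − b·294 = 142.54.
At (727, 123): z = 835.3 − 69.6 + 142.54 = 908.3 m.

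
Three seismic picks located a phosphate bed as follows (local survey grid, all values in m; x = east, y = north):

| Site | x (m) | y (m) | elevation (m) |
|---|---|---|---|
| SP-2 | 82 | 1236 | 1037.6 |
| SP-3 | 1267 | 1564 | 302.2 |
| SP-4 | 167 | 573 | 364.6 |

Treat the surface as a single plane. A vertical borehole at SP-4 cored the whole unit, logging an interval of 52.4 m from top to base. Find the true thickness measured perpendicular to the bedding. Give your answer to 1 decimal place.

Let the plane be z = a·x + b·y + c.
SP-3−SP-2: 1185a + 328b = −735.4;  SP-4−SP-2: 85a − 663b = −673.
Solving gives a = −0.87066, b = 0.90346.
|∇z| = √(a²+b²) = 1.25471, so dip δ = arctan(1.25471) = 51.45°.
True thickness = vertical thickness × cos δ = 52.4 × cos 51.45° = 32.7 m.

32.7 m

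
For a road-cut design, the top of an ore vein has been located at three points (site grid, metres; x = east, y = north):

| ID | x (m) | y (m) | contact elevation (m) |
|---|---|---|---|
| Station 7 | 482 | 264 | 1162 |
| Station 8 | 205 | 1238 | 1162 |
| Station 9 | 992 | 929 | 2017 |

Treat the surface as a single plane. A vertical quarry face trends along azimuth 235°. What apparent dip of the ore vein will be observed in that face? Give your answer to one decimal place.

50.2°

Two edge vectors: Station 7→Station 8 = (-277, 974, 0), Station 7→Station 9 = (510, 665, 855).
Normal n = (Station 7→Station 8) × (Station 7→Station 9) = (832770, 236835, -680945).
So ∂z/∂x = −n_x/n_z = 1.22296 and ∂z/∂y = −n_y/n_z = 0.34780.
Unit vector along 235° is (sin 235°, cos 235°) = (-0.8192, -0.5736).
Slope in that direction = a·(-0.8192) + b·(-0.5736) = −1.20128.
Apparent dip = arctan|1.20128| = 50.2° (true dip is 51.8°, so apparent ≤ true as expected).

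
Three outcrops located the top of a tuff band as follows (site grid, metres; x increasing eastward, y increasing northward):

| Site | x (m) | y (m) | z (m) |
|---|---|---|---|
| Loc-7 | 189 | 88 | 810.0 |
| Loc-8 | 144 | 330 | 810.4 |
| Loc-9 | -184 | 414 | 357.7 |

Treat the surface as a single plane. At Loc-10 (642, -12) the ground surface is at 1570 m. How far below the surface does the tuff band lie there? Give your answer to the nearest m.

Let the plane be z = a·x + b·y + c.
Loc-8−Loc-7: −45a + 242b = 0.4;  Loc-9−Loc-7: −373a + 326b = −452.3.
Solving gives a = 1.44964, b = 0.27121.
Then c = 810 − a·189 − b·88 = 512.15.
At (642, -12): z_contact = 930.7 − 3.3 + 512.15 = 1439.6 m.
Depth below ground = 1570 − 1439.6 = 130 m.

130 m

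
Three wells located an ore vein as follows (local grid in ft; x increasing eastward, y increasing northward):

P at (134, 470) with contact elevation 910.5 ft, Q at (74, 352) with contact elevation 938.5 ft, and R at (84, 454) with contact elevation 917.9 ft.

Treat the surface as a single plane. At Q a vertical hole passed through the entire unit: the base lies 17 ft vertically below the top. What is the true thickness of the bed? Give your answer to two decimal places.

16.63 ft

Two edge vectors: P→Q = (-60, -118, 28), P→R = (-50, -16, 7.4).
Normal n = (P→Q) × (P→R) = (-425.2, -956, -4940).
So ∂z/∂x = −n_x/n_z = −0.08607 and ∂z/∂y = −n_y/n_z = −0.19352.
|∇z| = √(a²+b²) = 0.21180, so dip δ = arctan(0.21180) = 11.96°.
True thickness = vertical thickness × cos δ = 17 × cos 11.96° = 16.63 ft.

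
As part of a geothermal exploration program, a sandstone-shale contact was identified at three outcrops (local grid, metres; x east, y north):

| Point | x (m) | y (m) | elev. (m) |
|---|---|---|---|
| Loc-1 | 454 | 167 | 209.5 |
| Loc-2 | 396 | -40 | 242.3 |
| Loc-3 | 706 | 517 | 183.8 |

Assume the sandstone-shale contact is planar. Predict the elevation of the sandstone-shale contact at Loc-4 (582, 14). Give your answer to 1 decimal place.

266.8 m

Two edge vectors: Loc-1→Loc-2 = (-58, -207, 32.8), Loc-1→Loc-3 = (252, 350, -25.7).
Normal n = (Loc-1→Loc-2) × (Loc-1→Loc-3) = (-6160.1, 6775, 31864).
So ∂z/∂x = −n_x/n_z = 0.19332 and ∂z/∂y = −n_y/n_z = −0.21262.
Intercept c from Loc-1: 209.5 − 87.77 + 35.51 = 157.24.
At (582, 14): z = 112.5 − 3.0 + 157.24 = 266.8 m.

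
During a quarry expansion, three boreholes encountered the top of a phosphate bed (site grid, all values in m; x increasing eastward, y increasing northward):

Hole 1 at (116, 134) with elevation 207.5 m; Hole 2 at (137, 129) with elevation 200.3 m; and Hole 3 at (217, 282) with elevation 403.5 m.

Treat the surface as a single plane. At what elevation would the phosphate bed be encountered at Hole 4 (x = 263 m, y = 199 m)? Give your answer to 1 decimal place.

Two edge vectors: Hole 1→Hole 2 = (21, -5, -7.2), Hole 1→Hole 3 = (101, 148, 196).
Normal n = (Hole 1→Hole 2) × (Hole 1→Hole 3) = (85.6, -4843.2, 3613).
So ∂z/∂x = −n_x/n_z = −0.02369 and ∂z/∂y = −n_y/n_z = 1.34049.
Intercept c from Hole 1: 207.5 + 2.75 − 179.63 = 30.62.
At (263, 199): z = −6.2 + 266.8 + 30.62 = 291.1 m.

291.1 m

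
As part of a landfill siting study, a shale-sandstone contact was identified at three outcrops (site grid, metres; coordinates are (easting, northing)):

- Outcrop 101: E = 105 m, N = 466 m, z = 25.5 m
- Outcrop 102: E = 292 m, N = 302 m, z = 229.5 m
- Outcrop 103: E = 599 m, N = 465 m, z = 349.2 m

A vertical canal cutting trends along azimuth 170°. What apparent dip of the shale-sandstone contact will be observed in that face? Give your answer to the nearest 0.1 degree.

Let the plane be z = a·E + b·N + c.
Outcrop 102−Outcrop 101: 187a − 164b = 204;  Outcrop 103−Outcrop 101: 494a − 1b = 323.7.
Solving gives a = 0.65426, b = −0.49789.
Unit vector along 170° is (sin 170°, cos 170°) = (0.1736, -0.9848).
Slope in that direction = a·(0.1736) + b·(-0.9848) = 0.60394.
Apparent dip = arctan|0.60394| = 31.1° (true dip is 39.4°, so apparent ≤ true as expected).

31.1°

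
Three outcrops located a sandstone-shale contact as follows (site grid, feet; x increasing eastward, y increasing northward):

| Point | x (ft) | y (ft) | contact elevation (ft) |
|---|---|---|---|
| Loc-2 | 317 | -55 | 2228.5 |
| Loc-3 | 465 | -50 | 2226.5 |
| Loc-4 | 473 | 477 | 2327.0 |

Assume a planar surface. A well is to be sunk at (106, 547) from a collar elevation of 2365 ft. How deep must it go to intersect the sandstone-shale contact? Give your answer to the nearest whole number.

17 ft

Let the plane be z = a·x + b·y + c.
Loc-3−Loc-2: 148a + 5b = −2;  Loc-4−Loc-2: 156a + 532b = 98.5.
Solving gives a = −0.01997, b = 0.19101.
Then c = 2228.5 − a·317 − b·-55 = 2245.33.
At (106, 547): z_contact = −2.1 + 104.5 + 2245.33 = 2347.7 ft.
Depth below ground = 2365 − 2347.7 = 17 ft.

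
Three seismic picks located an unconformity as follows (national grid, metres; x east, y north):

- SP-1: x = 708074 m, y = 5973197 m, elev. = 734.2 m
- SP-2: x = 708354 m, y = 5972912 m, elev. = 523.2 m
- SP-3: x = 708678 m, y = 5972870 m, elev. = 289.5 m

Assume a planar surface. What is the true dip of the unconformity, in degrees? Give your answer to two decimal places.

35.66°

Let the plane be z = a·x + b·y + c.
SP-2−SP-1: 280a − 285b = −211;  SP-3−SP-1: 604a − 327b = −444.7.
Solving gives a = −0.71659, b = 0.03634.
Gradient magnitude |∇z| = √(a² + b²) = √(0.51350 + 0.00132) = 0.71751.
True dip = arctan(0.71751) = 35.66°, dipping toward E (azimuth ≈ 093°).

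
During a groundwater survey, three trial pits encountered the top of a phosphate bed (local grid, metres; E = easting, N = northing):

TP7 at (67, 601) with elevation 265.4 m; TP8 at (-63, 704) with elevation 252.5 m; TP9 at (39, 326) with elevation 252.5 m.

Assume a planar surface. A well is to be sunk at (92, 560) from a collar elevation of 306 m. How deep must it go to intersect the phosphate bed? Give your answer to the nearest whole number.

Two edge vectors: TP7→TP8 = (-130, 103, -12.9), TP7→TP9 = (-28, -275, -12.9).
Normal n = (TP7→TP8) × (TP7→TP9) = (-4876.2, -1315.8, 38634).
So ∂z/∂E = −n_x/n_z = 0.12622 and ∂z/∂N = −n_y/n_z = 0.03406.
Intercept c from TP7: 265.4 − 8.46 − 20.47 = 236.47.
At (92, 560): z_contact = 11.6 + 19.1 + 236.47 = 267.2 m.
Depth below ground = 306 − 267.2 = 39 m.

39 m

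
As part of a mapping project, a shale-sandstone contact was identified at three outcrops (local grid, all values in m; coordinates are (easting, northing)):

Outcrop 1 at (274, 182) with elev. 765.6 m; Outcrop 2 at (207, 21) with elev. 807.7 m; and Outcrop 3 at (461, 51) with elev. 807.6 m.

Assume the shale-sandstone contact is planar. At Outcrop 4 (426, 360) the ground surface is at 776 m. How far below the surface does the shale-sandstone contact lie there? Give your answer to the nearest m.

Two edge vectors: Outcrop 1→Outcrop 2 = (-67, -161, 42.1), Outcrop 1→Outcrop 3 = (187, -131, 42).
Normal n = (Outcrop 1→Outcrop 2) × (Outcrop 1→Outcrop 3) = (-1246.9, 10686.7, 38884).
So ∂z/∂E = −n_x/n_z = 0.03207 and ∂z/∂N = −n_y/n_z = −0.27484.
Intercept c from Outcrop 1: 765.6 − 8.79 + 50.02 = 806.83.
At (426, 360): z_contact = 13.7 − 98.9 + 806.83 = 721.6 m.
Depth below ground = 776 − 721.6 = 54 m.

54 m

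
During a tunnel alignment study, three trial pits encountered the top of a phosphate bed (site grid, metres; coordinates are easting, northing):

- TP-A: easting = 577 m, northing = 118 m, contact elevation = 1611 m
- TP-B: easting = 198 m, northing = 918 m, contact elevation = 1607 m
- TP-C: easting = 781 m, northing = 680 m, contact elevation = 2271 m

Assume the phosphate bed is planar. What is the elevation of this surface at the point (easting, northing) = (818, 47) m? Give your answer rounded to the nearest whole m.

Two edge vectors: TP-A→TP-B = (-379, 800, -4), TP-A→TP-C = (204, 562, 660).
Normal n = (TP-A→TP-B) × (TP-A→TP-C) = (530248, 249324, -376198).
So ∂z/∂easting = −n_x/n_z = 1.40949 and ∂z/∂northing = −n_y/n_z = 0.66275.
Intercept c from TP-A: 1611 − 813.28 − 78.20 = 719.52.
At (818, 47): z = 1153.0 + 31.1 + 719.52 = 1903.6 m.

1904 m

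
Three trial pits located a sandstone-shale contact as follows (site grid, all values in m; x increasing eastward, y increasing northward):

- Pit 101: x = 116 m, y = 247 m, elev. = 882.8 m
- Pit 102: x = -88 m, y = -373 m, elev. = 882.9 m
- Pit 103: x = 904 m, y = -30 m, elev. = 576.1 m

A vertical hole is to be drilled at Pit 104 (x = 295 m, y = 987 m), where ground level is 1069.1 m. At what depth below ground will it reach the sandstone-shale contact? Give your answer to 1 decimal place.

Let the plane be z = a·x + b·y + c.
Pit 102−Pit 101: −204a − 620b = 0.1;  Pit 103−Pit 101: 788a − 277b = −306.7.
Solving gives a = −0.34891, b = 0.11464.
Then c = 882.8 − a·116 − b·247 = 894.96.
At (295, 987): z_contact = −102.93 + 113.15 + 894.96 = 905.18 m.
Depth below ground = 1069.1 − 905.18 = 163.9 m.

163.9 m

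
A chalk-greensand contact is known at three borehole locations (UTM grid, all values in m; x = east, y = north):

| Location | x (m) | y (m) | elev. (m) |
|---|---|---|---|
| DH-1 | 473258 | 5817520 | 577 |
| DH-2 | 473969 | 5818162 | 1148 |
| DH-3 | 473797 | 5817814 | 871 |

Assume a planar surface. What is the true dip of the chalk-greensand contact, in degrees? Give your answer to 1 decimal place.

36.4°

Two edge vectors: DH-1→DH-2 = (711, 642, 571), DH-1→DH-3 = (539, 294, 294).
Normal n = (DH-1→DH-2) × (DH-1→DH-3) = (20874, 98735, -137004).
So ∂z/∂x = −n_x/n_z = 0.15236 and ∂z/∂y = −n_y/n_z = 0.72067.
Gradient magnitude |∇z| = √(a² + b²) = √(0.02321 + 0.51937) = 0.73660.
True dip = arctan(0.73660) = 36.4°, dipping toward SSW (azimuth ≈ 192°).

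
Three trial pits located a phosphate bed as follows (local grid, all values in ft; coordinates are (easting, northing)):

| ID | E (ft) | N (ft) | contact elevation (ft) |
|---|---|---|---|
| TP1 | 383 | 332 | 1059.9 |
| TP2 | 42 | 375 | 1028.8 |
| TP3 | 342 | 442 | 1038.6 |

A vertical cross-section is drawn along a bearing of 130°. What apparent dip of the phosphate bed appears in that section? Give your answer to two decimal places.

Two edge vectors: TP1→TP2 = (-341, 43, -31.1), TP1→TP3 = (-41, 110, -21.3).
Normal n = (TP1→TP2) × (TP1→TP3) = (2505.1, -5988.2, -35747).
So ∂z/∂E = −n_x/n_z = 0.07008 and ∂z/∂N = −n_y/n_z = −0.16752.
Unit vector along 130° is (sin 130°, cos 130°) = (0.7660, -0.6428).
Slope in that direction = a·(0.7660) + b·(-0.6428) = 0.16136.
Apparent dip = arctan|0.16136| = 9.17° (true dip is 10.3°, so apparent ≤ true as expected).

9.17°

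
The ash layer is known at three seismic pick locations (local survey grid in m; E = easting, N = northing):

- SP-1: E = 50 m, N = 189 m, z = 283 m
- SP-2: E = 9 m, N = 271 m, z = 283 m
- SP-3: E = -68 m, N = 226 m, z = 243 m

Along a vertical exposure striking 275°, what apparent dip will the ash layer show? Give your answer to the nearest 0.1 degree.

21.0°

Two edge vectors: SP-1→SP-2 = (-41, 82, 0), SP-1→SP-3 = (-118, 37, -40).
Normal n = (SP-1→SP-2) × (SP-1→SP-3) = (-3280, -1640, 8159).
So ∂z/∂E = −n_x/n_z = 0.40201 and ∂z/∂N = −n_y/n_z = 0.20101.
Unit vector along 275° is (sin 275°, cos 275°) = (-0.9962, 0.0872).
Slope in that direction = a·(-0.9962) + b·(0.0872) = −0.38296.
Apparent dip = arctan|0.38296| = 21.0° (true dip is 24.2°, so apparent ≤ true as expected).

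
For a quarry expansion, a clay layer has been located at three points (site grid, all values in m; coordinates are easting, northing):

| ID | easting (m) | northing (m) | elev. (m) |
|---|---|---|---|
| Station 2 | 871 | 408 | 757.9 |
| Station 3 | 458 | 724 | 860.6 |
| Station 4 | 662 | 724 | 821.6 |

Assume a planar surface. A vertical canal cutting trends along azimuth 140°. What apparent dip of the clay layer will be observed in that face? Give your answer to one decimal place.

10.2°

Two edge vectors: Station 2→Station 3 = (-413, 316, 102.7), Station 2→Station 4 = (-209, 316, 63.7).
Normal n = (Station 2→Station 3) × (Station 2→Station 4) = (-12324, 4843.8, -64464).
So ∂z/∂easting = −n_x/n_z = −0.19118 and ∂z/∂northing = −n_y/n_z = 0.07514.
Unit vector along 140° is (sin 140°, cos 140°) = (0.6428, -0.7660).
Slope in that direction = a·(0.6428) + b·(-0.7660) = −0.18045.
Apparent dip = arctan|0.18045| = 10.2° (true dip is 11.6°, so apparent ≤ true as expected).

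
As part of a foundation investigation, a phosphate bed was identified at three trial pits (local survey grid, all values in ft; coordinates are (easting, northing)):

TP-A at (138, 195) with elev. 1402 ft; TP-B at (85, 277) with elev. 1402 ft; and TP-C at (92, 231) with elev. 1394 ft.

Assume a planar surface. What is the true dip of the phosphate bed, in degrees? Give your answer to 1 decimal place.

Two edge vectors: TP-A→TP-B = (-53, 82, 0), TP-A→TP-C = (-46, 36, -8).
Normal n = (TP-A→TP-B) × (TP-A→TP-C) = (-656, -424, 1864).
So ∂z/∂E = −n_x/n_z = 0.35193 and ∂z/∂N = −n_y/n_z = 0.22747.
Gradient magnitude |∇z| = √(a² + b²) = √(0.12386 + 0.05174) = 0.41904.
True dip = arctan(0.41904) = 22.7°, dipping toward WSW (azimuth ≈ 237°).

22.7°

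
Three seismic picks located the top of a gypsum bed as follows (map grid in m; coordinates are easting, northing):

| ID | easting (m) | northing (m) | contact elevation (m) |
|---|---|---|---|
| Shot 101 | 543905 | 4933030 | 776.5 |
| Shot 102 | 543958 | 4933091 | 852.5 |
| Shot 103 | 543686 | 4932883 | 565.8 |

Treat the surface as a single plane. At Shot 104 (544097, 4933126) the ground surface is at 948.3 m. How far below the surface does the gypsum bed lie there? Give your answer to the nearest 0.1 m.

Two edge vectors: Shot 101→Shot 102 = (53, 61, 76), Shot 101→Shot 103 = (-219, -147, -210.7).
Normal n = (Shot 101→Shot 102) × (Shot 101→Shot 103) = (-1680.7, -5476.9, 5568).
So ∂z/∂easting = −n_x/n_z = 0.301849856 and ∂z/∂northing = −n_y/n_z = 0.983638649.
Intercept c from Shot 101: 776.5 − 164177.65 − 4852318.97 = −5015720.11.
At (544097, 4933126): z_contact = 164235.60 + 4852413.40 − 5015720.11 = 928.88 m.
Depth below ground = 948.3 − 928.88 = 19.4 m.

19.4 m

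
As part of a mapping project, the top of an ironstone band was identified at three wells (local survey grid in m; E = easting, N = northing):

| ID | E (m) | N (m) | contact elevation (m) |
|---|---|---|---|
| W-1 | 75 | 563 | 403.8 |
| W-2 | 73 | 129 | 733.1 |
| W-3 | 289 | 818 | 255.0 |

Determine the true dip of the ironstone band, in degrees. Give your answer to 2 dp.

Two edge vectors: W-1→W-2 = (-2, -434, 329.3), W-1→W-3 = (214, 255, -148.8).
Normal n = (W-1→W-2) × (W-1→W-3) = (-19392.3, 70172.6, 92366).
So ∂z/∂E = −n_x/n_z = 0.20995 and ∂z/∂N = −n_y/n_z = −0.75972.
Gradient magnitude |∇z| = √(a² + b²) = √(0.04408 + 0.57718) = 0.78820.
True dip = arctan(0.78820) = 38.25°, dipping toward NNW (azimuth ≈ 345°).

38.25°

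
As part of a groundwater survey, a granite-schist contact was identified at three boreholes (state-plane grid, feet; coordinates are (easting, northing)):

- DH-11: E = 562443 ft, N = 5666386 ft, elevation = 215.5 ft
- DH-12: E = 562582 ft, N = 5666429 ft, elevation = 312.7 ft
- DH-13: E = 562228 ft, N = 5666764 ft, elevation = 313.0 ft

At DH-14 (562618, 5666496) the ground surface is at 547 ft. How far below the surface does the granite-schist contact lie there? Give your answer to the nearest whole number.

178 ft

Two edge vectors: DH-11→DH-12 = (139, 43, 97.2), DH-11→DH-13 = (-215, 378, 97.5).
Normal n = (DH-11→DH-12) × (DH-11→DH-13) = (-32549.1, -34450.5, 61787).
So ∂z/∂E = −n_x/n_z = 0.52679528 and ∂z/∂N = −n_y/n_z = 0.55756874.
Intercept c from DH-11: 215.5 − 296292.32 − 3159399.73 = −3455476.54.
At (562618, 5666496): z_contact = 296384.5 + 3159461.1 − 3455476.54 = 369.0 ft.
Depth below ground = 547 − 369.0 = 178 ft.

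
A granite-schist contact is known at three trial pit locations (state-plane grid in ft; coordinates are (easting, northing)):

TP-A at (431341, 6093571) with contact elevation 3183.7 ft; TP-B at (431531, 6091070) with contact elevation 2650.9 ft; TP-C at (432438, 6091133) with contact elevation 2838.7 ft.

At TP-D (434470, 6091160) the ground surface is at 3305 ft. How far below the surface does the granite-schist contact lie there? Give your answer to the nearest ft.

72 ft

Let the plane be z = a·E + b·N + c.
TP-B−TP-A: 190a − 2501b = −532.8;  TP-C−TP-A: 1097a − 2438b = −345.
Solving gives a = 0.19124969, b = 0.22756395.
Then c = 3183.7 − a·431341 − b·6093571 = −1465987.23.
At (434470, 6091160): z_contact = 83092.3 + 1386128.4 − 1465987.23 = 3233.5 ft.
Depth below ground = 3305 − 3233.5 = 72 ft.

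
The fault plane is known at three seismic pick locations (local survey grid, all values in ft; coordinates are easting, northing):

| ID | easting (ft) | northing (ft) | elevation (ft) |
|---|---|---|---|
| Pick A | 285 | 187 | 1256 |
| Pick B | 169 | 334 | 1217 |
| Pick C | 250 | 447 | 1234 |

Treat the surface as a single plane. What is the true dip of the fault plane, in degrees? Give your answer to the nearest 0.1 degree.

Two edge vectors: Pick A→Pick B = (-116, 147, -39), Pick A→Pick C = (-35, 260, -22).
Normal n = (Pick A→Pick B) × (Pick A→Pick C) = (6906, -1187, -25015).
So ∂z/∂easting = −n_x/n_z = 0.27607 and ∂z/∂northing = −n_y/n_z = −0.04745.
Gradient magnitude |∇z| = √(a² + b²) = √(0.07622 + 0.00225) = 0.28012.
True dip = arctan(0.28012) = 15.6°, dipping toward W (azimuth ≈ 280°).

15.6°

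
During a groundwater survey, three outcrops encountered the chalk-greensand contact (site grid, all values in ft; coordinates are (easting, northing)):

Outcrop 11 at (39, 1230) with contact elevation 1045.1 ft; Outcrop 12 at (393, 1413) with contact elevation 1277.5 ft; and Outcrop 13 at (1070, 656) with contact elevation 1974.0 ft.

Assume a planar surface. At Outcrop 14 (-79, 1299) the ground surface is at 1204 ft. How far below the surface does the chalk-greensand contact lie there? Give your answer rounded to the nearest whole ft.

266 ft

Two edge vectors: Outcrop 11→Outcrop 12 = (354, 183, 232.4), Outcrop 11→Outcrop 13 = (1031, -574, 928.9).
Normal n = (Outcrop 11→Outcrop 12) × (Outcrop 11→Outcrop 13) = (303386.3, -89226.2, -391869).
So ∂z/∂E = −n_x/n_z = 0.77420 and ∂z/∂N = −n_y/n_z = −0.22769.
Intercept c from Outcrop 11: 1045.1 − 30.19 + 280.06 = 1294.97.
At (-79, 1299): z_contact = −61.2 − 295.8 + 1294.97 = 938.0 ft.
Depth below ground = 1204 − 938.0 = 266 ft.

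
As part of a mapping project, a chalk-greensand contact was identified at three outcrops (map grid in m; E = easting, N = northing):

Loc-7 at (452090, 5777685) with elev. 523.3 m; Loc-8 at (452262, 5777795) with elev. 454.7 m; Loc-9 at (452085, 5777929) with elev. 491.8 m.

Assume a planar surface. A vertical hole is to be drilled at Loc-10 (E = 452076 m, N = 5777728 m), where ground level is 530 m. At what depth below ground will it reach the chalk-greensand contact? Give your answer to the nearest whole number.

Let the plane be z = a·E + b·N + c.
Loc-8−Loc-7: 172a + 110b = −68.6;  Loc-9−Loc-7: −5a + 244b = −31.5.
Solving gives a = −0.31218308, b = −0.13549555.
Then c = 523.3 − a·452090 − b·5777685 = 924508.78.
At (452076, 5777728): z_contact = −141130.5 − 782856.5 + 924508.78 = 521.8 m.
Depth below ground = 530 − 521.8 = 8 m.

8 m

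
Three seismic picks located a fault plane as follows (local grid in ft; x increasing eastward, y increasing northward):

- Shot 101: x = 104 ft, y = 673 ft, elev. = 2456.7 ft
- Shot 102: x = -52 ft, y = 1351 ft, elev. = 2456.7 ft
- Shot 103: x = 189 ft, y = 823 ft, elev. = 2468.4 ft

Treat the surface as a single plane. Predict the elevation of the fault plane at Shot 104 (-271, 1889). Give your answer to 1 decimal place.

2447.4 ft

Two edge vectors: Shot 101→Shot 102 = (-156, 678, 0), Shot 101→Shot 103 = (85, 150, 11.7).
Normal n = (Shot 101→Shot 102) × (Shot 101→Shot 103) = (7932.6, 1825.2, -81030).
So ∂z/∂x = −n_x/n_z = 0.097897 and ∂z/∂y = −n_y/n_z = 0.022525.
Intercept c from Shot 101: 2456.7 − 10.18 − 15.16 = 2431.36.
At (-271, 1889): z = −26.5 + 42.5 + 2431.36 = 2447.4 ft.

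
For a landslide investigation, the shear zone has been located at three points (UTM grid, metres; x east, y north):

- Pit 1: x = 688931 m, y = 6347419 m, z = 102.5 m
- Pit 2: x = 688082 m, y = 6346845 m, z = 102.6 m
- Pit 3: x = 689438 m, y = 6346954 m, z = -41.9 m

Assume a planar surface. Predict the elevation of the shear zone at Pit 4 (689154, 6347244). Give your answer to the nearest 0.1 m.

Two edge vectors: Pit 1→Pit 2 = (-849, -574, 0.1), Pit 1→Pit 3 = (507, -465, -144.4).
Normal n = (Pit 1→Pit 2) × (Pit 1→Pit 3) = (82932.1, -122544.9, 685803).
So ∂z/∂x = −n_x/n_z = −0.120927001 and ∂z/∂y = −n_y/n_z = 0.178688195.
Intercept c from Pit 1: 102.5 + 83310.36 − 1134208.84 = −1050795.98.
At (689154, 6347244): z = −83337.3 + 1134177.6 − 1050795.98 = 44.3 m.

44.3 m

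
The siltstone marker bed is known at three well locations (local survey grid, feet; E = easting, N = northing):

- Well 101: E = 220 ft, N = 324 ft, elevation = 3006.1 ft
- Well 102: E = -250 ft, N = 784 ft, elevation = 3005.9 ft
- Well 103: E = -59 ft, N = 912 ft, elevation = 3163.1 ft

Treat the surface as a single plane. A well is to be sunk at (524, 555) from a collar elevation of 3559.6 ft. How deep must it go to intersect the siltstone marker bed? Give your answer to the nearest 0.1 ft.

Let the plane be z = a·E + b·N + c.
Well 102−Well 101: −470a + 460b = −0.2;  Well 103−Well 101: −279a + 588b = 157.
Solving gives a = 0.48870, b = 0.49889.
Then c = 3006.1 − a·220 − b·324 = 2736.95.
At (524, 555): z_contact = 256.08 + 276.88 + 2736.95 = 3269.91 ft.
Depth below ground = 3559.6 − 3269.91 = 289.7 ft.

289.7 ft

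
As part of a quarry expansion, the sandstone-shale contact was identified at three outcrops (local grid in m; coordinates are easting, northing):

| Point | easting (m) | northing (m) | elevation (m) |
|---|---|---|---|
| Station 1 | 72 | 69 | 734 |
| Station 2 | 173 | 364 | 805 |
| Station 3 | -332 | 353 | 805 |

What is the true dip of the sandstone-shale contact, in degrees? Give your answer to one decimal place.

Let the plane be z = a·easting + b·northing + c.
Station 2−Station 1: 101a + 295b = 71;  Station 3−Station 1: −404a + 284b = 71.
Solving gives a = −0.00528, b = 0.24249.
Gradient magnitude |∇z| = √(a² + b²) = √(0.00003 + 0.05880) = 0.24254.
True dip = arctan(0.24254) = 13.6°, dipping toward S (azimuth ≈ 179°).

13.6°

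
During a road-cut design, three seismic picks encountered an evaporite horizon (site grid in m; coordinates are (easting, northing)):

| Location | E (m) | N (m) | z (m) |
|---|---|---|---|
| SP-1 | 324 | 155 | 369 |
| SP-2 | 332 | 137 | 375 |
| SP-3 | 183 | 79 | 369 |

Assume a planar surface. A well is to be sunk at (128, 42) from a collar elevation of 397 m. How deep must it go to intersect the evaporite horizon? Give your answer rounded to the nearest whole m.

26 m

Let the plane be z = a·E + b·N + c.
SP-2−SP-1: 8a − 18b = 6;  SP-3−SP-1: −141a − 76b = 0.
Solving gives a = 0.14495, b = −0.26891.
Then c = 369 − a·324 − b·155 = 363.72.
At (128, 42): z_contact = 18.6 − 11.3 + 363.72 = 371.0 m.
Depth below ground = 397 − 371.0 = 26 m.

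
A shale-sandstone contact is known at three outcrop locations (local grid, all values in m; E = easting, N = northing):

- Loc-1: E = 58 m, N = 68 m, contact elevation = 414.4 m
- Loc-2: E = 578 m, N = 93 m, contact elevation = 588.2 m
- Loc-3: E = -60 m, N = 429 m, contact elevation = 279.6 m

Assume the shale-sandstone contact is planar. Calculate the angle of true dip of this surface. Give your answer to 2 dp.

23.43°

Let the plane be z = a·E + b·N + c.
Loc-2−Loc-1: 520a + 25b = 173.8;  Loc-3−Loc-1: −118a + 361b = −134.8.
Solving gives a = 0.34673, b = −0.26007.
Gradient magnitude |∇z| = √(a² + b²) = √(0.12022 + 0.06764) = 0.43343.
True dip = arctan(0.43343) = 23.43°, dipping toward NW (azimuth ≈ 307°).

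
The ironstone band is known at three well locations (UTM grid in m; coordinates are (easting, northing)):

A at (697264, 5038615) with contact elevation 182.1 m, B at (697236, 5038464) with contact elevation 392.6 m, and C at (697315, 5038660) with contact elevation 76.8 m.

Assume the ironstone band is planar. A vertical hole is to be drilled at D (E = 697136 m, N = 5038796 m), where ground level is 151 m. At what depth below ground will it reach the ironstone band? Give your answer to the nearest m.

60 m

Let the plane be z = a·E + b·N + c.
B−A: −28a − 151b = 210.5;  C−A: 51a + 45b = −105.3.
Solving gives a = −0.99795063, b = −1.20898929.
Then c = 182.1 − a·697264 − b·5038615 = 6787648.71.
At (697136, 5038796): z_contact = −695707.3 − 6091850.4 + 6787648.71 = 91.0 m.
Depth below ground = 151 − 91.0 = 60 m.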